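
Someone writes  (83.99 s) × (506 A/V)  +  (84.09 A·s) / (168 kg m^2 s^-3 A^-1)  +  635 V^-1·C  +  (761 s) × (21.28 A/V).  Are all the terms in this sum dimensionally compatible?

Yes

Expand each in SI base units:
  (83.99 s) × (506 A/V):  [s] · [kg⁻¹·m⁻²·s³·A²] = kg⁻¹·m⁻²·s⁴·A²
  (84.09 A·s) / (168 kg m^2 s^-3 A^-1):  [s·A] / [kg·m²·s⁻³·A⁻¹] = kg⁻¹·m⁻²·s⁴·A²
  635 V^-1·C:  C·V⁻¹ = s·A·(J·C⁻¹)⁻¹ = kg⁻¹·m⁻²·s⁴·A²
  (761 s) × (21.28 A/V):  [s] · [kg⁻¹·m⁻²·s³·A²] = kg⁻¹·m⁻²·s⁴·A²
Every term reduces to kg⁻¹·m⁻²·s⁴·A².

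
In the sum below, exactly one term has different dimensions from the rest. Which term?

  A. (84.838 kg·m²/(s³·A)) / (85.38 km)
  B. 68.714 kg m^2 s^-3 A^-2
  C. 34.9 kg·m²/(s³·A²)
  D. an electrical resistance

A.

Reduce each to base SI dimensions:
  A. [kg·m²·s⁻³·A⁻¹] / [m] = kg·m·s⁻³·A⁻¹
  B. kg·m²·s⁻³·A⁻²
  C. kg·m²·s⁻³·A⁻²
  D. [electrical resistance] = kg·m²·s⁻³·A⁻²
All reduce to kg·m²·s⁻³·A⁻² except A., which is kg·m·s⁻³·A⁻¹.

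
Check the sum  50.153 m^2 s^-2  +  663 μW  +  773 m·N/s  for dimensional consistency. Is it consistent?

Reduce each to base SI dimensions:
  50.153 m^2 s^-2:  m²·s⁻²
  663 μW:  W = J·s⁻¹ = kg·m²·s⁻³
  773 m·N/s:  N·m·s⁻¹ = kg·m·s⁻²·m·s⁻¹ = kg·m²·s⁻³
The terms do not share a single dimension (kg·m²·s⁻³ vs m²·s⁻²).

No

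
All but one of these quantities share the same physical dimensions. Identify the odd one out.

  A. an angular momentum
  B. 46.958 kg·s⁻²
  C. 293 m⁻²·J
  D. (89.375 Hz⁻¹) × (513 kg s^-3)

Dimensions:
  A. [angular momentum] = kg·m²·s⁻¹
  B. kg·s⁻²
  C. J·m⁻² = N·m·m⁻² = kg·s⁻²
  D. [s] · [kg·s⁻³] = kg·s⁻²
All reduce to kg·s⁻² except A., which is kg·m²·s⁻¹.

A.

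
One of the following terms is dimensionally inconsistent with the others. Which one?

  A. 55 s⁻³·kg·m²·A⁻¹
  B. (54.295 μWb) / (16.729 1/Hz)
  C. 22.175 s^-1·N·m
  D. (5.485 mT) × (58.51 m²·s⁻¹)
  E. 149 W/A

C.

Reduce each to base SI dimensions:
  A. kg·m²·s⁻³·A⁻¹
  B. [kg·m²·s⁻²·A⁻¹] / [s] = kg·m²·s⁻³·A⁻¹
  C. N·m·s⁻¹ = kg·m·s⁻²·m·s⁻¹ = kg·m²·s⁻³
  D. [kg·s⁻²·A⁻¹] · [m²·s⁻¹] = kg·m²·s⁻³·A⁻¹
  E. W·A⁻¹ = J·s⁻¹·A⁻¹ = kg·m²·s⁻³·A⁻¹
All reduce to kg·m²·s⁻³·A⁻¹ except C., which is kg·m²·s⁻³.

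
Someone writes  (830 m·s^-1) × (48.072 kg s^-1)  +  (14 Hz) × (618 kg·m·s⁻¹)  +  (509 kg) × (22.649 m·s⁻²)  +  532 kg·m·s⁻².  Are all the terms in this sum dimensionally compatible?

Dimensions:
  (830 m·s^-1) × (48.072 kg s^-1):  [m·s⁻¹] · [kg·s⁻¹] = kg·m·s⁻²
  (14 Hz) × (618 kg·m·s⁻¹):  [s⁻¹] · [kg·m·s⁻¹] = kg·m·s⁻²
  (509 kg) × (22.649 m·s⁻²):  [kg] · [m·s⁻²] = kg·m·s⁻²
  532 kg·m·s⁻²:  kg·m·s⁻²
Every term reduces to kg·m·s⁻².

Yes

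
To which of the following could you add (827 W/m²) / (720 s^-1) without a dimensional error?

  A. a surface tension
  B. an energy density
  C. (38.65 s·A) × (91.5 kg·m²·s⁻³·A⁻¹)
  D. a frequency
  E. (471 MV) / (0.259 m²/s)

Reference: [kg·s⁻³] / [s⁻¹] = kg·s⁻².
Each option:
  A. [surface tension] = kg·s⁻²  ← same
  B. [energy density] = kg·m⁻¹·s⁻²
  C. [s·A] · [kg·m²·s⁻³·A⁻¹] = kg·m²·s⁻²
  D. [frequency] = s⁻¹
  E. [kg·m²·s⁻³·A⁻¹] / [m²·s⁻¹] = kg·s⁻²·A⁻¹
Only A. matches kg·s⁻².

A.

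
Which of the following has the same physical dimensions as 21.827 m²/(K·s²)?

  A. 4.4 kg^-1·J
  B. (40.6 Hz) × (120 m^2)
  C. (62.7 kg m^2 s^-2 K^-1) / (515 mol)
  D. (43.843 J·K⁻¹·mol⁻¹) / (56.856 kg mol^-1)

Reference: m²·s⁻²·K⁻¹.
Each option:
  A. J·kg⁻¹ = N·m·kg⁻¹ = m²·s⁻²
  B. [s⁻¹] · [m²] = m²·s⁻¹
  C. [kg·m²·s⁻²·K⁻¹] / [mol] = kg·m²·s⁻²·K⁻¹·mol⁻¹
  D. [kg·m²·s⁻²·K⁻¹·mol⁻¹] / [kg·mol⁻¹] = m²·s⁻²·K⁻¹  ← same
Only D. matches m²·s⁻²·K⁻¹.

D.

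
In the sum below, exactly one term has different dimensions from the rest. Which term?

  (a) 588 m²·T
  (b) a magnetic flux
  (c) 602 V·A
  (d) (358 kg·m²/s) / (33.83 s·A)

(c)

Expand each in SI base units:
  (a) T·m² = Wb·m⁻²·m² = kg·m²·s⁻²·A⁻¹
  (b) [magnetic flux] = kg·m²·s⁻²·A⁻¹
  (c) V·A = J·C⁻¹·A = kg·m²·s⁻³
  (d) [kg·m²·s⁻¹] / [s·A] = kg·m²·s⁻²·A⁻¹
All reduce to kg·m²·s⁻²·A⁻¹ except (c), which is kg·m²·s⁻³.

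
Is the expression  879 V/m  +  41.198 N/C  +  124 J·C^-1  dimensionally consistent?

No

Expand each in SI base units:
  879 V/m:  V·m⁻¹ = J·C⁻¹·m⁻¹ = kg·m·s⁻³·A⁻¹
  41.198 N/C:  N·C⁻¹ = kg·m·s⁻²·(s·A)⁻¹ = kg·m·s⁻³·A⁻¹
  124 J·C^-1:  J·C⁻¹ = N·m·(s·A)⁻¹ = kg·m²·s⁻³·A⁻¹
The terms do not share a single dimension (kg·m²·s⁻³·A⁻¹ vs kg·m·s⁻³·A⁻¹).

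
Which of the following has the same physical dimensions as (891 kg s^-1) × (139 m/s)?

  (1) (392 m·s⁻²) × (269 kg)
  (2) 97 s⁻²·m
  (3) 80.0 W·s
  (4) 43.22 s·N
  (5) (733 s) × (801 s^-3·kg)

Reference: [kg·s⁻¹] · [m·s⁻¹] = kg·m·s⁻².
Each option:
  (1) [m·s⁻²] · [kg] = kg·m·s⁻²  ← same
  (2) m·s⁻²
  (3) W·s = J·s⁻¹·s = kg·m²·s⁻²
  (4) N·s = kg·m·s⁻²·s = kg·m·s⁻¹
  (5) [s] · [kg·s⁻³] = kg·s⁻²
Only (1) matches kg·m·s⁻².

(1)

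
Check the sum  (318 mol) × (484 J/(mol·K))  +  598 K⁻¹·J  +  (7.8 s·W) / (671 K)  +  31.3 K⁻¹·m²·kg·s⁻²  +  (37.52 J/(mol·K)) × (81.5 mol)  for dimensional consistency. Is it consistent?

In SI base units:
  (318 mol) × (484 J/(mol·K)):  [mol] · [kg·m²·s⁻²·K⁻¹·mol⁻¹] = kg·m²·s⁻²·K⁻¹
  598 K⁻¹·J:  J·K⁻¹ = N·m·K⁻¹ = kg·m²·s⁻²·K⁻¹
  (7.8 s·W) / (671 K):  [kg·m²·s⁻²] / [K] = kg·m²·s⁻²·K⁻¹
  31.3 K⁻¹·m²·kg·s⁻²:  kg·m²·s⁻²·K⁻¹
  (37.52 J/(mol·K)) × (81.5 mol):  [kg·m²·s⁻²·K⁻¹·mol⁻¹] · [mol] = kg·m²·s⁻²·K⁻¹
Every term reduces to kg·m²·s⁻²·K⁻¹.

Yes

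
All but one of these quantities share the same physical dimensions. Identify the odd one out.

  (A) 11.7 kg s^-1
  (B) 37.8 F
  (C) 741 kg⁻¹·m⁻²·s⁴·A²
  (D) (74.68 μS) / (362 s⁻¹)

Reduce each to base SI dimensions:
  (A) kg·s⁻¹
  (B) F = C·V⁻¹ = kg⁻¹·m⁻²·s⁴·A²
  (C) kg⁻¹·m⁻²·s⁴·A²
  (D) [kg⁻¹·m⁻²·s³·A²] / [s⁻¹] = kg⁻¹·m⁻²·s⁴·A²
All reduce to kg⁻¹·m⁻²·s⁴·A² except (A), which is kg·s⁻¹.

(A)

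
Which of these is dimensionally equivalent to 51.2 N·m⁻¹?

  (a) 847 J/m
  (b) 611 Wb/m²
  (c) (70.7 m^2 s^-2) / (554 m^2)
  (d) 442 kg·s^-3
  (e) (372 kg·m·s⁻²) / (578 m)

Reference: N·m⁻¹ = kg·m·s⁻²·m⁻¹ = kg·s⁻².
Each option:
  (a) J·m⁻¹ = N·m·m⁻¹ = kg·m·s⁻²
  (b) Wb·m⁻² = V·s·m⁻² = kg·s⁻²·A⁻¹
  (c) [m²·s⁻²] / [m²] = s⁻²
  (d) kg·s⁻³
  (e) [kg·m·s⁻²] / [m] = kg·s⁻²  ← same
Only (e) matches kg·s⁻².

(e)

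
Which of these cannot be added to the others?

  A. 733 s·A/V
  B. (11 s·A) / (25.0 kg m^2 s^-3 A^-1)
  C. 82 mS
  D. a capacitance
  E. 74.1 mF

Work out the base dimensions of each:
  A. A·s·V⁻¹ = A·s·(J·C⁻¹)⁻¹ = kg⁻¹·m⁻²·s⁴·A²
  B. [s·A] / [kg·m²·s⁻³·A⁻¹] = kg⁻¹·m⁻²·s⁴·A²
  C. S = Ω⁻¹ = kg⁻¹·m⁻²·s³·A²
  D. [capacitance] = kg⁻¹·m⁻²·s⁴·A²
  E. F = C·V⁻¹ = kg⁻¹·m⁻²·s⁴·A²
All reduce to kg⁻¹·m⁻²·s⁴·A² except C., which is kg⁻¹·m⁻²·s³·A².

C.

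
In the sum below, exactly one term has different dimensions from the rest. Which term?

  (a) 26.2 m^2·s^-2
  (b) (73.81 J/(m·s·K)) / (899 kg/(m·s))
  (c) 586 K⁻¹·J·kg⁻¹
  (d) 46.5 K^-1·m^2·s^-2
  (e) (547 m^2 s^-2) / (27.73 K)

(a)

Dimensions:
  (a) m²·s⁻²
  (b) [kg·m·s⁻³·K⁻¹] / [kg·m⁻¹·s⁻¹] = m²·s⁻²·K⁻¹
  (c) J·kg⁻¹·K⁻¹ = N·m·kg⁻¹·K⁻¹ = m²·s⁻²·K⁻¹
  (d) m²·s⁻²·K⁻¹
  (e) [m²·s⁻²] / [K] = m²·s⁻²·K⁻¹
All reduce to m²·s⁻²·K⁻¹ except (a), which is m²·s⁻².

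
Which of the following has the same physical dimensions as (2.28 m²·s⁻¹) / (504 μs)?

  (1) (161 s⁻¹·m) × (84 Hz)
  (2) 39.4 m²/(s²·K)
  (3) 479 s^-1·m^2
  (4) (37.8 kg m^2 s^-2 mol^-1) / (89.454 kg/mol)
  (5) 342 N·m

Reference: [m²·s⁻¹] / [s] = m²·s⁻².
Each option:
  (1) [m·s⁻¹] · [s⁻¹] = m·s⁻²
  (2) m²·s⁻²·K⁻¹
  (3) m²·s⁻¹
  (4) [kg·m²·s⁻²·mol⁻¹] / [kg·mol⁻¹] = m²·s⁻²  ← same
  (5) N·m = kg·m·s⁻²·m = kg·m²·s⁻²
Only (4) matches m²·s⁻².

(4)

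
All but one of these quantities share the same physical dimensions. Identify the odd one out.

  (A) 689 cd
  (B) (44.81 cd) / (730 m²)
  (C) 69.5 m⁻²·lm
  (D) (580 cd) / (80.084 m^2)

Dimensions:
  (A) cd
  (B) [cd] / [m²] = m⁻²·cd
  (C) lm·m⁻² = cd·m⁻² = m⁻²·cd
  (D) [cd] / [m²] = m⁻²·cd
All reduce to m⁻²·cd except (A), which is cd.

(A)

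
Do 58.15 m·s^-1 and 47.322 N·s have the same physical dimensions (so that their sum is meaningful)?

Reduce each to base SI dimensions:
  58.15 m·s^-1:  m·s⁻¹
  47.322 N·s:  N·s = kg·m·s⁻²·s = kg·m·s⁻¹
m·s⁻¹ ≠ kg·m·s⁻¹, so they cannot be added.

No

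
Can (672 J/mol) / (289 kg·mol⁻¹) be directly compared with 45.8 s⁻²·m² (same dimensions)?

Work out the base dimensions of each:
  (672 J/mol) / (289 kg·mol⁻¹):  [kg·m²·s⁻²·mol⁻¹] / [kg·mol⁻¹] = m²·s⁻²
  45.8 s⁻²·m²:  m²·s⁻²
Both are m²·s⁻², so they have the same dimensions and can be added.

Yes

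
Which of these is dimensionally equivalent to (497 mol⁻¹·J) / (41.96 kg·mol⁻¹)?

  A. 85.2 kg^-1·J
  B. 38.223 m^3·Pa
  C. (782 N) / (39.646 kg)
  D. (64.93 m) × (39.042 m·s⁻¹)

A.

Reference: [kg·m²·s⁻²·mol⁻¹] / [kg·mol⁻¹] = m²·s⁻².
Each option:
  A. J·kg⁻¹ = N·m·kg⁻¹ = m²·s⁻²  ← same
  B. Pa·m³ = N·m⁻²·m³ = kg·m²·s⁻²
  C. [kg·m·s⁻²] / [kg] = m·s⁻²
  D. [m] · [m·s⁻¹] = m²·s⁻¹
Only A. matches m²·s⁻².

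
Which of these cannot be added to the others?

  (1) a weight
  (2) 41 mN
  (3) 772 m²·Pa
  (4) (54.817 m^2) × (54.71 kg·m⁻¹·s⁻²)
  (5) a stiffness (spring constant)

(5)

In SI base units:
  (1) [weight] = kg·m·s⁻²
  (2) N = kg·m·s⁻²
  (3) Pa·m² = N·m⁻²·m² = kg·m·s⁻²
  (4) [m²] · [kg·m⁻¹·s⁻²] = kg·m·s⁻²
  (5) [stiffness (spring constant)] = kg·s⁻²
All reduce to kg·m·s⁻² except (5), which is kg·s⁻².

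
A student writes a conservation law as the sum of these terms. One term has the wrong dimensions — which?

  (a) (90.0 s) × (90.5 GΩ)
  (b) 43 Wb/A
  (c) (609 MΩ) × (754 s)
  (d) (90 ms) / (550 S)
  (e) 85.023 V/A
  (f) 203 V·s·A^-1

(e)

Expand each in SI base units:
  (a) [s] · [kg·m²·s⁻³·A⁻²] = kg·m²·s⁻²·A⁻²
  (b) Wb·A⁻¹ = V·s·A⁻¹ = kg·m²·s⁻²·A⁻²
  (c) [kg·m²·s⁻³·A⁻²] · [s] = kg·m²·s⁻²·A⁻²
  (d) [s] / [kg⁻¹·m⁻²·s³·A²] = kg·m²·s⁻²·A⁻²
  (e) V·A⁻¹ = J·C⁻¹·A⁻¹ = kg·m²·s⁻³·A⁻²
  (f) V·s·A⁻¹ = J·C⁻¹·s·A⁻¹ = kg·m²·s⁻²·A⁻²
All reduce to kg·m²·s⁻²·A⁻² except (e), which is kg·m²·s⁻³·A⁻².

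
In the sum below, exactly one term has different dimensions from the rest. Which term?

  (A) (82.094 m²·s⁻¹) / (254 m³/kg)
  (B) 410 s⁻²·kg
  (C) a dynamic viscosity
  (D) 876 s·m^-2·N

Reduce each to base SI dimensions:
  (A) [m²·s⁻¹] / [kg⁻¹·m³] = kg·m⁻¹·s⁻¹
  (B) kg·s⁻²
  (C) [dynamic viscosity] = kg·m⁻¹·s⁻¹
  (D) N·s·m⁻² = kg·m·s⁻²·s·m⁻² = kg·m⁻¹·s⁻¹
All reduce to kg·m⁻¹·s⁻¹ except (B), which is kg·s⁻².

(B)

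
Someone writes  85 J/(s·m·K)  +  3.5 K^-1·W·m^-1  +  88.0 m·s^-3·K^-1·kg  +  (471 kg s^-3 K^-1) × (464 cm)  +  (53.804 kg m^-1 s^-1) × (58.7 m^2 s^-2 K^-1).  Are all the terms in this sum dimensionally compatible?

Yes

Dimensions:
  85 J/(s·m·K):  J·s⁻¹·m⁻¹·K⁻¹ = N·m·s⁻¹·m⁻¹·K⁻¹ = kg·m·s⁻³·K⁻¹
  3.5 K^-1·W·m^-1:  W·m⁻¹·K⁻¹ = J·s⁻¹·m⁻¹·K⁻¹ = kg·m·s⁻³·K⁻¹
  88.0 m·s^-3·K^-1·kg:  kg·m·s⁻³·K⁻¹
  (471 kg s^-3 K^-1) × (464 cm):  [kg·s⁻³·K⁻¹] · [m] = kg·m·s⁻³·K⁻¹
  (53.804 kg m^-1 s^-1) × (58.7 m^2 s^-2 K^-1):  [kg·m⁻¹·s⁻¹] · [m²·s⁻²·K⁻¹] = kg·m·s⁻³·K⁻¹
Every term reduces to kg·m·s⁻³·K⁻¹.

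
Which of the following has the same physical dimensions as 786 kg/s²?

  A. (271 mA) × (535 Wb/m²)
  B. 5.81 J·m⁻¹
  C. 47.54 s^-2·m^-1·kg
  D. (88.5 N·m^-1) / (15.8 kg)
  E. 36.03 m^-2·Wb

Reference: kg·s⁻².
Each option:
  A. [A] · [kg·s⁻²·A⁻¹] = kg·s⁻²  ← same
  B. J·m⁻¹ = N·m·m⁻¹ = kg·m·s⁻²
  C. kg·m⁻¹·s⁻²
  D. [kg·s⁻²] / [kg] = s⁻²
  E. Wb·m⁻² = V·s·m⁻² = kg·s⁻²·A⁻¹
Only A. matches kg·s⁻².

A.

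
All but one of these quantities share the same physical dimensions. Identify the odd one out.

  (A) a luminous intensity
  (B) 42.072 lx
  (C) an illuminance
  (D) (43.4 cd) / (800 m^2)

(A)

Work out the base dimensions of each:
  (A) [luminous intensity] = cd
  (B) lx = lm·m⁻² = m⁻²·cd
  (C) [illuminance] = m⁻²·cd
  (D) [cd] / [m²] = m⁻²·cd
All reduce to m⁻²·cd except (A), which is cd.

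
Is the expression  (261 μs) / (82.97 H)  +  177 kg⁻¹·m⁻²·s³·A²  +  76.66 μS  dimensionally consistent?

In SI base units:
  (261 μs) / (82.97 H):  [s] / [kg·m²·s⁻²·A⁻²] = kg⁻¹·m⁻²·s³·A²
  177 kg⁻¹·m⁻²·s³·A²:  kg⁻¹·m⁻²·s³·A²
  76.66 μS:  S = Ω⁻¹ = kg⁻¹·m⁻²·s³·A²
Every term reduces to kg⁻¹·m⁻²·s³·A².

Yes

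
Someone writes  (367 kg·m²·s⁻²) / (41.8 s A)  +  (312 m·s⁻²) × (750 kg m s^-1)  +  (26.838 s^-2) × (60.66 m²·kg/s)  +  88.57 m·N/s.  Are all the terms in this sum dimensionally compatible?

No

In SI base units:
  (367 kg·m²·s⁻²) / (41.8 s A):  [kg·m²·s⁻²] / [s·A] = kg·m²·s⁻³·A⁻¹
  (312 m·s⁻²) × (750 kg m s^-1):  [m·s⁻²] · [kg·m·s⁻¹] = kg·m²·s⁻³
  (26.838 s^-2) × (60.66 m²·kg/s):  [s⁻²] · [kg·m²·s⁻¹] = kg·m²·s⁻³
  88.57 m·N/s:  N·m·s⁻¹ = kg·m·s⁻²·m·s⁻¹ = kg·m²·s⁻³
The terms do not share a single dimension (kg·m²·s⁻³ vs kg·m²·s⁻³·A⁻¹).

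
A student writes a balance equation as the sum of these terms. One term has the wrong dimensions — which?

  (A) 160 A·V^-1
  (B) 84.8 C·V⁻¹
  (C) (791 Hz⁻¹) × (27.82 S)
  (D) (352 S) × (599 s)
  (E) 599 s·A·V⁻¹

Reduce each to base SI dimensions:
  (A) A·V⁻¹ = A·(J·C⁻¹)⁻¹ = kg⁻¹·m⁻²·s³·A²
  (B) C·V⁻¹ = s·A·(J·C⁻¹)⁻¹ = kg⁻¹·m⁻²·s⁴·A²
  (C) [s] · [kg⁻¹·m⁻²·s³·A²] = kg⁻¹·m⁻²·s⁴·A²
  (D) [kg⁻¹·m⁻²·s³·A²] · [s] = kg⁻¹·m⁻²·s⁴·A²
  (E) A·s·V⁻¹ = A·s·(J·C⁻¹)⁻¹ = kg⁻¹·m⁻²·s⁴·A²
All reduce to kg⁻¹·m⁻²·s⁴·A² except (A), which is kg⁻¹·m⁻²·s³·A².

(A)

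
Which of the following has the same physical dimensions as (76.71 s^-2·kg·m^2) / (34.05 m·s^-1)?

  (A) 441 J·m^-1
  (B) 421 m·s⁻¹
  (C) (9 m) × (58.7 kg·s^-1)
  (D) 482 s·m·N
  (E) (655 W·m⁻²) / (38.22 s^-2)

Reference: [kg·m²·s⁻²] / [m·s⁻¹] = kg·m·s⁻¹.
Each option:
  (A) J·m⁻¹ = N·m·m⁻¹ = kg·m·s⁻²
  (B) m·s⁻¹
  (C) [m] · [kg·s⁻¹] = kg·m·s⁻¹  ← same
  (D) N·m·s = kg·m·s⁻²·m·s = kg·m²·s⁻¹
  (E) [kg·s⁻³] / [s⁻²] = kg·s⁻¹
Only (C) matches kg·m·s⁻¹.

(C)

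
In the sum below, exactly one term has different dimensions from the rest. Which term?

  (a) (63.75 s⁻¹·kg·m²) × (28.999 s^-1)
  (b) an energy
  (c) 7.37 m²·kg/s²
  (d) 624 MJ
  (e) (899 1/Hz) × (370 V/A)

(e)

In SI base units:
  (a) [kg·m²·s⁻¹] · [s⁻¹] = kg·m²·s⁻²
  (b) [energy] = kg·m²·s⁻²
  (c) kg·m²·s⁻²
  (d) J = N·m = kg·m²·s⁻²
  (e) [s] · [kg·m²·s⁻³·A⁻²] = kg·m²·s⁻²·A⁻²
All reduce to kg·m²·s⁻² except (e), which is kg·m²·s⁻²·A⁻².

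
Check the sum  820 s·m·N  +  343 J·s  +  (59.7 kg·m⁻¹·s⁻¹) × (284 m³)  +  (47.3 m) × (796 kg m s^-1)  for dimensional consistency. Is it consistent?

Yes

In SI base units:
  820 s·m·N:  N·m·s = kg·m·s⁻²·m·s = kg·m²·s⁻¹
  343 J·s:  J·s = N·m·s = kg·m²·s⁻¹
  (59.7 kg·m⁻¹·s⁻¹) × (284 m³):  [kg·m⁻¹·s⁻¹] · [m³] = kg·m²·s⁻¹
  (47.3 m) × (796 kg m s^-1):  [m] · [kg·m·s⁻¹] = kg·m²·s⁻¹
Every term reduces to kg·m²·s⁻¹.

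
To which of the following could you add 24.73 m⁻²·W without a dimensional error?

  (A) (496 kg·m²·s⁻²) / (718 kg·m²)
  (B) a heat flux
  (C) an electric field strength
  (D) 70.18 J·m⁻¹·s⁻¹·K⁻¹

(B)

Reference: W·m⁻² = J·s⁻¹·m⁻² = kg·s⁻³.
Each option:
  (A) [kg·m²·s⁻²] / [kg·m²] = s⁻²
  (B) [heat flux] = kg·s⁻³  ← same
  (C) [electric field strength] = kg·m·s⁻³·A⁻¹
  (D) J·s⁻¹·m⁻¹·K⁻¹ = N·m·s⁻¹·m⁻¹·K⁻¹ = kg·m·s⁻³·K⁻¹
Only (B) matches kg·s⁻³.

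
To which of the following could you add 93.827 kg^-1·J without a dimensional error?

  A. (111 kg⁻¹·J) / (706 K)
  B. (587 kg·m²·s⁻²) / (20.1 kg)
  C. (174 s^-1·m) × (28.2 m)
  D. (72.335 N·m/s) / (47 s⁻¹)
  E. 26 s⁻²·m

Reference: J·kg⁻¹ = N·m·kg⁻¹ = m²·s⁻².
Each option:
  A. [m²·s⁻²] / [K] = m²·s⁻²·K⁻¹
  B. [kg·m²·s⁻²] / [kg] = m²·s⁻²  ← same
  C. [m·s⁻¹] · [m] = m²·s⁻¹
  D. [kg·m²·s⁻³] / [s⁻¹] = kg·m²·s⁻²
  E. m·s⁻²
Only B. matches m²·s⁻².

B.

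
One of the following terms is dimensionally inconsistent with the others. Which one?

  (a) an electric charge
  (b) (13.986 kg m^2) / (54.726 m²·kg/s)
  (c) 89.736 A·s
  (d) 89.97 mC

(b)

Work out the base dimensions of each:
  (a) [electric charge] = s·A
  (b) [kg·m²] / [kg·m²·s⁻¹] = s
  (c) A·s = s·A
  (d) C = s·A
All reduce to s·A except (b), which is s.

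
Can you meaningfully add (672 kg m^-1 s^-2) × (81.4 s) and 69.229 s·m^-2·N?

Work out the base dimensions of each:
  (672 kg m^-1 s^-2) × (81.4 s):  [kg·m⁻¹·s⁻²] · [s] = kg·m⁻¹·s⁻¹
  69.229 s·m^-2·N:  N·s·m⁻² = kg·m·s⁻²·s·m⁻² = kg·m⁻¹·s⁻¹
Both are kg·m⁻¹·s⁻¹, so they have the same dimensions and can be added.

Yes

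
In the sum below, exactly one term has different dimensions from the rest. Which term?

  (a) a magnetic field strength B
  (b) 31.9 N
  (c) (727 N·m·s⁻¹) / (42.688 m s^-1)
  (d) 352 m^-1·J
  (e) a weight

(a)

Work out the base dimensions of each:
  (a) [magnetic field strength B] = kg·s⁻²·A⁻¹
  (b) N = kg·m·s⁻²
  (c) [kg·m²·s⁻³] / [m·s⁻¹] = kg·m·s⁻²
  (d) J·m⁻¹ = N·m·m⁻¹ = kg·m·s⁻²
  (e) [weight] = kg·m·s⁻²
All reduce to kg·m·s⁻² except (a), which is kg·s⁻²·A⁻¹.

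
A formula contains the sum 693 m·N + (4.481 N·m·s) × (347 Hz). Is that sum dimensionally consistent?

Yes

Dimensions:
  693 m·N:  N·m = kg·m·s⁻²·m = kg·m²·s⁻²
  (4.481 N·m·s) × (347 Hz):  [kg·m²·s⁻¹] · [s⁻¹] = kg·m²·s⁻²
Both are kg·m²·s⁻², so they have the same dimensions and can be added.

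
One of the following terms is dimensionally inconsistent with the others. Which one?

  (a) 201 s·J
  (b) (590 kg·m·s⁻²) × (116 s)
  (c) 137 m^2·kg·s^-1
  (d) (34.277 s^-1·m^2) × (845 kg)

(b)

Reduce each to base SI dimensions:
  (a) J·s = N·m·s = kg·m²·s⁻¹
  (b) [kg·m·s⁻²] · [s] = kg·m·s⁻¹
  (c) kg·m²·s⁻¹
  (d) [m²·s⁻¹] · [kg] = kg·m²·s⁻¹
All reduce to kg·m²·s⁻¹ except (b), which is kg·m·s⁻¹.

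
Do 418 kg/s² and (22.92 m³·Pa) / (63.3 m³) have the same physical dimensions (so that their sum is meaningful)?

No

Expand each in SI base units:
  418 kg/s²:  kg·s⁻²
  (22.92 m³·Pa) / (63.3 m³):  [kg·m²·s⁻²] / [m³] = kg·m⁻¹·s⁻²
kg·s⁻² ≠ kg·m⁻¹·s⁻², so they cannot be added.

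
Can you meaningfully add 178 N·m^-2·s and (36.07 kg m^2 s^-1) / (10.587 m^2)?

No

In SI base units:
  178 N·m^-2·s:  N·s·m⁻² = kg·m·s⁻²·s·m⁻² = kg·m⁻¹·s⁻¹
  (36.07 kg m^2 s^-1) / (10.587 m^2):  [kg·m²·s⁻¹] / [m²] = kg·s⁻¹
kg·m⁻¹·s⁻¹ ≠ kg·s⁻¹, so they cannot be added.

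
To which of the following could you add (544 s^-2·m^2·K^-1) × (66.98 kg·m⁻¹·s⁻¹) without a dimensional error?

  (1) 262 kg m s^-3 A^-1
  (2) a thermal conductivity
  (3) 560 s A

Reference: [m²·s⁻²·K⁻¹] · [kg·m⁻¹·s⁻¹] = kg·m·s⁻³·K⁻¹.
Each option:
  (1) kg·m·s⁻³·A⁻¹
  (2) [thermal conductivity] = kg·m·s⁻³·K⁻¹  ← same
  (3) s·A
Only (2) matches kg·m·s⁻³·K⁻¹.

(2)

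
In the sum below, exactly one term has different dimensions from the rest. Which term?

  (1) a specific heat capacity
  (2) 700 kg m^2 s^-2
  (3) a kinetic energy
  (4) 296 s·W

Expand each in SI base units:
  (1) [specific heat capacity] = m²·s⁻²·K⁻¹
  (2) kg·m²·s⁻²
  (3) [kinetic energy] = kg·m²·s⁻²
  (4) W·s = J·s⁻¹·s = kg·m²·s⁻²
All reduce to kg·m²·s⁻² except (1), which is m²·s⁻²·K⁻¹.

(1)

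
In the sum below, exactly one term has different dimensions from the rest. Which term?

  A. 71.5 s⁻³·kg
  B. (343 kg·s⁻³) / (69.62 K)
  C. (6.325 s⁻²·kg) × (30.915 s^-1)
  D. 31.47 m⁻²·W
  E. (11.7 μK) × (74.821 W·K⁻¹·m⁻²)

B.

Reduce each to base SI dimensions:
  A. kg·s⁻³
  B. [kg·s⁻³] / [K] = kg·s⁻³·K⁻¹
  C. [kg·s⁻²] · [s⁻¹] = kg·s⁻³
  D. W·m⁻² = J·s⁻¹·m⁻² = kg·s⁻³
  E. [K] · [kg·s⁻³·K⁻¹] = kg·s⁻³
All reduce to kg·s⁻³ except B., which is kg·s⁻³·K⁻¹.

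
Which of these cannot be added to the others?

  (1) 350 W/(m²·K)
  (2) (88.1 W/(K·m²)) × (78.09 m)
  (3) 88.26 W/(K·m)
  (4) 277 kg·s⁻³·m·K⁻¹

Expand each in SI base units:
  (1) W·m⁻²·K⁻¹ = J·s⁻¹·m⁻²·K⁻¹ = kg·s⁻³·K⁻¹
  (2) [kg·s⁻³·K⁻¹] · [m] = kg·m·s⁻³·K⁻¹
  (3) W·m⁻¹·K⁻¹ = J·s⁻¹·m⁻¹·K⁻¹ = kg·m·s⁻³·K⁻¹
  (4) kg·m·s⁻³·K⁻¹
All reduce to kg·m·s⁻³·K⁻¹ except (1), which is kg·s⁻³·K⁻¹.

(1)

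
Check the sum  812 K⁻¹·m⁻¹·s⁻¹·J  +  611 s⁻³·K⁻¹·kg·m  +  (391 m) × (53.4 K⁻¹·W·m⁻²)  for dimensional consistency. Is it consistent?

Yes

Expand each in SI base units:
  812 K⁻¹·m⁻¹·s⁻¹·J:  J·s⁻¹·m⁻¹·K⁻¹ = N·m·s⁻¹·m⁻¹·K⁻¹ = kg·m·s⁻³·K⁻¹
  611 s⁻³·K⁻¹·kg·m:  kg·m·s⁻³·K⁻¹
  (391 m) × (53.4 K⁻¹·W·m⁻²):  [m] · [kg·s⁻³·K⁻¹] = kg·m·s⁻³·K⁻¹
Every term reduces to kg·m·s⁻³·K⁻¹.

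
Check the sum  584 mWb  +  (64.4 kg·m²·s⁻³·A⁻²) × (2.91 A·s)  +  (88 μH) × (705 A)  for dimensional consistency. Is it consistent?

Expand each in SI base units:
  584 mWb:  Wb = V·s = kg·m²·s⁻²·A⁻¹
  (64.4 kg·m²·s⁻³·A⁻²) × (2.91 A·s):  [kg·m²·s⁻³·A⁻²] · [s·A] = kg·m²·s⁻²·A⁻¹
  (88 μH) × (705 A):  [kg·m²·s⁻²·A⁻²] · [A] = kg·m²·s⁻²·A⁻¹
Every term reduces to kg·m²·s⁻²·A⁻¹.

Yes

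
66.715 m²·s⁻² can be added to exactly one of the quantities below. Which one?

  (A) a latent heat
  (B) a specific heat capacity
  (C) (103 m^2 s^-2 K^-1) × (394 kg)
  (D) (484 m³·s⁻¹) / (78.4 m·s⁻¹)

(A)

Reference: m²·s⁻².
Each option:
  (A) [latent heat] = m²·s⁻²  ← same
  (B) [specific heat capacity] = m²·s⁻²·K⁻¹
  (C) [m²·s⁻²·K⁻¹] · [kg] = kg·m²·s⁻²·K⁻¹
  (D) [m³·s⁻¹] / [m·s⁻¹] = m²
Only (A) matches m²·s⁻².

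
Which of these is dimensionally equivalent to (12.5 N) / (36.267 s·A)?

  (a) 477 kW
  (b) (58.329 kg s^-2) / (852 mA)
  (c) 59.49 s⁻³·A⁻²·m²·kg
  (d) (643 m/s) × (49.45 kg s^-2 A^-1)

Reference: [kg·m·s⁻²] / [s·A] = kg·m·s⁻³·A⁻¹.
Each option:
  (a) W = J·s⁻¹ = kg·m²·s⁻³
  (b) [kg·s⁻²] / [A] = kg·s⁻²·A⁻¹
  (c) kg·m²·s⁻³·A⁻²
  (d) [m·s⁻¹] · [kg·s⁻²·A⁻¹] = kg·m·s⁻³·A⁻¹  ← same
Only (d) matches kg·m·s⁻³·A⁻¹.

(d)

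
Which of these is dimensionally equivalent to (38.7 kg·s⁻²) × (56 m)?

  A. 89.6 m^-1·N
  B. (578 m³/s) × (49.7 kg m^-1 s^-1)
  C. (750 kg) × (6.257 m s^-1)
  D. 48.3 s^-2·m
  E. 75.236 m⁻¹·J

Reference: [kg·s⁻²] · [m] = kg·m·s⁻².
Each option:
  A. N·m⁻¹ = kg·m·s⁻²·m⁻¹ = kg·s⁻²
  B. [m³·s⁻¹] · [kg·m⁻¹·s⁻¹] = kg·m²·s⁻²
  C. [kg] · [m·s⁻¹] = kg·m·s⁻¹
  D. m·s⁻²
  E. J·m⁻¹ = N·m·m⁻¹ = kg·m·s⁻²  ← same
Only E. matches kg·m·s⁻².

E.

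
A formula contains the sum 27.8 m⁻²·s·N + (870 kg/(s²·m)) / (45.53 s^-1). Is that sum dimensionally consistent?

Dimensions:
  27.8 m⁻²·s·N:  N·s·m⁻² = kg·m·s⁻²·s·m⁻² = kg·m⁻¹·s⁻¹
  (870 kg/(s²·m)) / (45.53 s^-1):  [kg·m⁻¹·s⁻²] / [s⁻¹] = kg·m⁻¹·s⁻¹
Both are kg·m⁻¹·s⁻¹, so they have the same dimensions and can be added.

Yes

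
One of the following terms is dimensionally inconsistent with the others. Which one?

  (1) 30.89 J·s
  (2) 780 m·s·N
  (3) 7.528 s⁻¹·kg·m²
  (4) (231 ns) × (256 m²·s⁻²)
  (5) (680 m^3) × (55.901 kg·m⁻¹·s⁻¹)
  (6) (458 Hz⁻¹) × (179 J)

Expand each in SI base units:
  (1) J·s = N·m·s = kg·m²·s⁻¹
  (2) N·m·s = kg·m·s⁻²·m·s = kg·m²·s⁻¹
  (3) kg·m²·s⁻¹
  (4) [s] · [m²·s⁻²] = m²·s⁻¹
  (5) [m³] · [kg·m⁻¹·s⁻¹] = kg·m²·s⁻¹
  (6) [s] · [kg·m²·s⁻²] = kg·m²·s⁻¹
All reduce to kg·m²·s⁻¹ except (4), which is m²·s⁻¹.

(4)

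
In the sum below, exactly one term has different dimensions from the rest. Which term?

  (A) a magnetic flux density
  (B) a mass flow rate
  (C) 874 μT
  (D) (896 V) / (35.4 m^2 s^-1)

(B)

Dimensions:
  (A) [magnetic flux density] = kg·s⁻²·A⁻¹
  (B) [mass flow rate] = kg·s⁻¹
  (C) T = Wb·m⁻² = kg·s⁻²·A⁻¹
  (D) [kg·m²·s⁻³·A⁻¹] / [m²·s⁻¹] = kg·s⁻²·A⁻¹
All reduce to kg·s⁻²·A⁻¹ except (B), which is kg·s⁻¹.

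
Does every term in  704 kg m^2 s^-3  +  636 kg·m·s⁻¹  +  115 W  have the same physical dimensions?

In SI base units:
  704 kg m^2 s^-3:  kg·m²·s⁻³
  636 kg·m·s⁻¹:  kg·m·s⁻¹
  115 W:  W = J·s⁻¹ = kg·m²·s⁻³
The terms do not share a single dimension (kg·m²·s⁻³ vs kg·m·s⁻¹).

No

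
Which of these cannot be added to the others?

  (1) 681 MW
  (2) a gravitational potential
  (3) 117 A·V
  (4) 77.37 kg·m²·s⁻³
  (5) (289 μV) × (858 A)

(2)

Expand each in SI base units:
  (1) W = J·s⁻¹ = kg·m²·s⁻³
  (2) [gravitational potential] = m²·s⁻²
  (3) V·A = J·C⁻¹·A = kg·m²·s⁻³
  (4) kg·m²·s⁻³
  (5) [kg·m²·s⁻³·A⁻¹] · [A] = kg·m²·s⁻³
All reduce to kg·m²·s⁻³ except (2), which is m²·s⁻².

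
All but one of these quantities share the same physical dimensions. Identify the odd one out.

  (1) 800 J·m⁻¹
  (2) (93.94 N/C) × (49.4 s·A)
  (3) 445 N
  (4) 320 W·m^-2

(4)

In SI base units:
  (1) J·m⁻¹ = N·m·m⁻¹ = kg·m·s⁻²
  (2) [kg·m·s⁻³·A⁻¹] · [s·A] = kg·m·s⁻²
  (3) N = kg·m·s⁻²
  (4) W·m⁻² = J·s⁻¹·m⁻² = kg·s⁻³
All reduce to kg·m·s⁻² except (4), which is kg·s⁻³.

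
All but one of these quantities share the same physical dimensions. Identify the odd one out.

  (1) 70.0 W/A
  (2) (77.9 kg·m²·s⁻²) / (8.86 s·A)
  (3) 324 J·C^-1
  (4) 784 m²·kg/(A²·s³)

(4)

Work out the base dimensions of each:
  (1) W·A⁻¹ = J·s⁻¹·A⁻¹ = kg·m²·s⁻³·A⁻¹
  (2) [kg·m²·s⁻²] / [s·A] = kg·m²·s⁻³·A⁻¹
  (3) J·C⁻¹ = N·m·(s·A)⁻¹ = kg·m²·s⁻³·A⁻¹
  (4) kg·m²·s⁻³·A⁻²
All reduce to kg·m²·s⁻³·A⁻¹ except (4), which is kg·m²·s⁻³·A⁻².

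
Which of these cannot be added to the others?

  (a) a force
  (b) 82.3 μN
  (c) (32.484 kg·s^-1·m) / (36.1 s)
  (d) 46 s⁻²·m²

Work out the base dimensions of each:
  (a) [force] = kg·m·s⁻²
  (b) N = kg·m·s⁻²
  (c) [kg·m·s⁻¹] / [s] = kg·m·s⁻²
  (d) m²·s⁻²
All reduce to kg·m·s⁻² except (d), which is m²·s⁻².

(d)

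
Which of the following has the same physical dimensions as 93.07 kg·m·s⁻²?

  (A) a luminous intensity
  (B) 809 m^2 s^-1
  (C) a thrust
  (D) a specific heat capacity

Reference: kg·m·s⁻².
Each option:
  (A) [luminous intensity] = cd
  (B) m²·s⁻¹
  (C) [thrust] = kg·m·s⁻²  ← same
  (D) [specific heat capacity] = m²·s⁻²·K⁻¹
Only (C) matches kg·m·s⁻².

(C)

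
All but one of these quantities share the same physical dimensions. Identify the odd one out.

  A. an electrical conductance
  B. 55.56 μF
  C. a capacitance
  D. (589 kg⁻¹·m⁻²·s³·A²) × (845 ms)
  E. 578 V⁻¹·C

In SI base units:
  A. [electrical conductance] = kg⁻¹·m⁻²·s³·A²
  B. F = C·V⁻¹ = kg⁻¹·m⁻²·s⁴·A²
  C. [capacitance] = kg⁻¹·m⁻²·s⁴·A²
  D. [kg⁻¹·m⁻²·s³·A²] · [s] = kg⁻¹·m⁻²·s⁴·A²
  E. C·V⁻¹ = s·A·(J·C⁻¹)⁻¹ = kg⁻¹·m⁻²·s⁴·A²
All reduce to kg⁻¹·m⁻²·s⁴·A² except A., which is kg⁻¹·m⁻²·s³·A².

A.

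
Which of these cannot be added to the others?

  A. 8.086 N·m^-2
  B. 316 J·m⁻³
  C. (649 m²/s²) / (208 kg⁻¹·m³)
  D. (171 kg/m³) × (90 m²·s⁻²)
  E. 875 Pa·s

Expand each in SI base units:
  A. N·m⁻² = kg·m·s⁻²·m⁻² = kg·m⁻¹·s⁻²
  B. J·m⁻³ = N·m·m⁻³ = kg·m⁻¹·s⁻²
  C. [m²·s⁻²] / [kg⁻¹·m³] = kg·m⁻¹·s⁻²
  D. [kg·m⁻³] · [m²·s⁻²] = kg·m⁻¹·s⁻²
  E. Pa·s = N·m⁻²·s = kg·m⁻¹·s⁻¹
All reduce to kg·m⁻¹·s⁻² except E., which is kg·m⁻¹·s⁻¹.

E.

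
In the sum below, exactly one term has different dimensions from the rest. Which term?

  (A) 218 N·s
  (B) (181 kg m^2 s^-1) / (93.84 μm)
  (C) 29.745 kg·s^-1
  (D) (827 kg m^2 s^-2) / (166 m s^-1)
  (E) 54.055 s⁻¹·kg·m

Reduce each to base SI dimensions:
  (A) N·s = kg·m·s⁻²·s = kg·m·s⁻¹
  (B) [kg·m²·s⁻¹] / [m] = kg·m·s⁻¹
  (C) kg·s⁻¹
  (D) [kg·m²·s⁻²] / [m·s⁻¹] = kg·m·s⁻¹
  (E) kg·m·s⁻¹
All reduce to kg·m·s⁻¹ except (C), which is kg·s⁻¹.

(C)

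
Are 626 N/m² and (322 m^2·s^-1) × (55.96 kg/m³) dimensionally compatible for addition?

Work out the base dimensions of each:
  626 N/m²:  N·m⁻² = kg·m·s⁻²·m⁻² = kg·m⁻¹·s⁻²
  (322 m^2·s^-1) × (55.96 kg/m³):  [m²·s⁻¹] · [kg·m⁻³] = kg·m⁻¹·s⁻¹
kg·m⁻¹·s⁻² ≠ kg·m⁻¹·s⁻¹, so they cannot be added.

No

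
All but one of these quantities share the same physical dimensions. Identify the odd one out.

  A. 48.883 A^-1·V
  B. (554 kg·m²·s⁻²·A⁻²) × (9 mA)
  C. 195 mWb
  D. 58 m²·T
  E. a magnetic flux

Expand each in SI base units:
  A. V·A⁻¹ = J·C⁻¹·A⁻¹ = kg·m²·s⁻³·A⁻²
  B. [kg·m²·s⁻²·A⁻²] · [A] = kg·m²·s⁻²·A⁻¹
  C. Wb = V·s = kg·m²·s⁻²·A⁻¹
  D. T·m² = Wb·m⁻²·m² = kg·m²·s⁻²·A⁻¹
  E. [magnetic flux] = kg·m²·s⁻²·A⁻¹
All reduce to kg·m²·s⁻²·A⁻¹ except A., which is kg·m²·s⁻³·A⁻².

A.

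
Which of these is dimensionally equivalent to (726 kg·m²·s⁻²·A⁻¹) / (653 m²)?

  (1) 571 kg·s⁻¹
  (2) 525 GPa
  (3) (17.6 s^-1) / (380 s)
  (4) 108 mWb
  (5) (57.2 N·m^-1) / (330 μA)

Reference: [kg·m²·s⁻²·A⁻¹] / [m²] = kg·s⁻²·A⁻¹.
Each option:
  (1) kg·s⁻¹
  (2) Pa = N·m⁻² = kg·m⁻¹·s⁻²
  (3) [s⁻¹] / [s] = s⁻²
  (4) Wb = V·s = kg·m²·s⁻²·A⁻¹
  (5) [kg·s⁻²] / [A] = kg·s⁻²·A⁻¹  ← same
Only (5) matches kg·s⁻²·A⁻¹.

(5)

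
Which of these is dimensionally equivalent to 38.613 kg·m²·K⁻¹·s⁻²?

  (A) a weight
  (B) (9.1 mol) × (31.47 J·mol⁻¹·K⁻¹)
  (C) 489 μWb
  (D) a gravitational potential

Reference: kg·m²·s⁻²·K⁻¹.
Each option:
  (A) [weight] = kg·m·s⁻²
  (B) [mol] · [kg·m²·s⁻²·K⁻¹·mol⁻¹] = kg·m²·s⁻²·K⁻¹  ← same
  (C) Wb = V·s = kg·m²·s⁻²·A⁻¹
  (D) [gravitational potential] = m²·s⁻²
Only (B) matches kg·m²·s⁻²·K⁻¹.

(B)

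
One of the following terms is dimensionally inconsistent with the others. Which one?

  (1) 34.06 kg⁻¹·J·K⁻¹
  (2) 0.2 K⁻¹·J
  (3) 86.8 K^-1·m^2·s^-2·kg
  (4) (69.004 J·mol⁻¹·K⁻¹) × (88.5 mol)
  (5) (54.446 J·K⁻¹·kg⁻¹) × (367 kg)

Work out the base dimensions of each:
  (1) J·kg⁻¹·K⁻¹ = N·m·kg⁻¹·K⁻¹ = m²·s⁻²·K⁻¹
  (2) J·K⁻¹ = N·m·K⁻¹ = kg·m²·s⁻²·K⁻¹
  (3) kg·m²·s⁻²·K⁻¹
  (4) [kg·m²·s⁻²·K⁻¹·mol⁻¹] · [mol] = kg·m²·s⁻²·K⁻¹
  (5) [m²·s⁻²·K⁻¹] · [kg] = kg·m²·s⁻²·K⁻¹
All reduce to kg·m²·s⁻²·K⁻¹ except (1), which is m²·s⁻²·K⁻¹.

(1)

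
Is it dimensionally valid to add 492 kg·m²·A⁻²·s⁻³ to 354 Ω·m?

No

Expand each in SI base units:
  492 kg·m²·A⁻²·s⁻³:  kg·m²·s⁻³·A⁻²
  354 Ω·m:  Ω·m = V·A⁻¹·m = kg·m³·s⁻³·A⁻²
kg·m²·s⁻³·A⁻² ≠ kg·m³·s⁻³·A⁻², so they cannot be added.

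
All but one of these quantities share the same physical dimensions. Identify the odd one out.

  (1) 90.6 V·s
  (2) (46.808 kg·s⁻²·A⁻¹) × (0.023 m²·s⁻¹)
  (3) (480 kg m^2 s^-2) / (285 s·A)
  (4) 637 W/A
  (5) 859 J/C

(1)

Expand each in SI base units:
  (1) V·s = J·C⁻¹·s = kg·m²·s⁻²·A⁻¹
  (2) [kg·s⁻²·A⁻¹] · [m²·s⁻¹] = kg·m²·s⁻³·A⁻¹
  (3) [kg·m²·s⁻²] / [s·A] = kg·m²·s⁻³·A⁻¹
  (4) W·A⁻¹ = J·s⁻¹·A⁻¹ = kg·m²·s⁻³·A⁻¹
  (5) J·C⁻¹ = N·m·(s·A)⁻¹ = kg·m²·s⁻³·A⁻¹
All reduce to kg·m²·s⁻³·A⁻¹ except (1), which is kg·m²·s⁻²·A⁻¹.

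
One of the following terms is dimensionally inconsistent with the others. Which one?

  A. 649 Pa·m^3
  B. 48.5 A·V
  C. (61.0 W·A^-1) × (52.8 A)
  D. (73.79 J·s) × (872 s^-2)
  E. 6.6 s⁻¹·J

Dimensions:
  A. Pa·m³ = N·m⁻²·m³ = kg·m²·s⁻²
  B. V·A = J·C⁻¹·A = kg·m²·s⁻³
  C. [kg·m²·s⁻³·A⁻¹] · [A] = kg·m²·s⁻³
  D. [kg·m²·s⁻¹] · [s⁻²] = kg·m²·s⁻³
  E. J·s⁻¹ = N·m·s⁻¹ = kg·m²·s⁻³
All reduce to kg·m²·s⁻³ except A., which is kg·m²·s⁻².

A.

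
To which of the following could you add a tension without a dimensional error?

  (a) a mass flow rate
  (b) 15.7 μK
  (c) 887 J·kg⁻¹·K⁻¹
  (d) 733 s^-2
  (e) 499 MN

Reference: [tension] = kg·m·s⁻².
Each option:
  (a) [mass flow rate] = kg·s⁻¹
  (b) K
  (c) J·kg⁻¹·K⁻¹ = N·m·kg⁻¹·K⁻¹ = m²·s⁻²·K⁻¹
  (d) s⁻²
  (e) N = kg·m·s⁻²  ← same
Only (e) matches kg·m·s⁻².

(e)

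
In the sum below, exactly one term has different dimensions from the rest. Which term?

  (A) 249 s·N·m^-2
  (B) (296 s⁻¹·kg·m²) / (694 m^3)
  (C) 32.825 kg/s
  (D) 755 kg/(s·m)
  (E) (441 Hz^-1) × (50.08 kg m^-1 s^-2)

Dimensions:
  (A) N·s·m⁻² = kg·m·s⁻²·s·m⁻² = kg·m⁻¹·s⁻¹
  (B) [kg·m²·s⁻¹] / [m³] = kg·m⁻¹·s⁻¹
  (C) kg·s⁻¹
  (D) kg·m⁻¹·s⁻¹
  (E) [s] · [kg·m⁻¹·s⁻²] = kg·m⁻¹·s⁻¹
All reduce to kg·m⁻¹·s⁻¹ except (C), which is kg·s⁻¹.

(C)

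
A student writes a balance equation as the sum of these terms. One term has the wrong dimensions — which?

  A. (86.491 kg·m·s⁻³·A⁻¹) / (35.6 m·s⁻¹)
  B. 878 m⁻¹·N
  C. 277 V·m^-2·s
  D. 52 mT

Reduce each to base SI dimensions:
  A. [kg·m·s⁻³·A⁻¹] / [m·s⁻¹] = kg·s⁻²·A⁻¹
  B. N·m⁻¹ = kg·m·s⁻²·m⁻¹ = kg·s⁻²
  C. V·s·m⁻² = J·C⁻¹·s·m⁻² = kg·s⁻²·A⁻¹
  D. T = Wb·m⁻² = kg·s⁻²·A⁻¹
All reduce to kg·s⁻²·A⁻¹ except B., which is kg·s⁻².

B.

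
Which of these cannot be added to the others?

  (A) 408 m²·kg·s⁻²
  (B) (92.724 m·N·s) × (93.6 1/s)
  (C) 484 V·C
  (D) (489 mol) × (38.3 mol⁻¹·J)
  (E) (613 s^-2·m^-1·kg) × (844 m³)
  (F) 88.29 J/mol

Reduce each to base SI dimensions:
  (A) kg·m²·s⁻²
  (B) [kg·m²·s⁻¹] · [s⁻¹] = kg·m²·s⁻²
  (C) C·V = s·A·J·C⁻¹ = kg·m²·s⁻²
  (D) [mol] · [kg·m²·s⁻²·mol⁻¹] = kg·m²·s⁻²
  (E) [kg·m⁻¹·s⁻²] · [m³] = kg·m²·s⁻²
  (F) J·mol⁻¹ = N·m·mol⁻¹ = kg·m²·s⁻²·mol⁻¹
All reduce to kg·m²·s⁻² except (F), which is kg·m²·s⁻²·mol⁻¹.

(F)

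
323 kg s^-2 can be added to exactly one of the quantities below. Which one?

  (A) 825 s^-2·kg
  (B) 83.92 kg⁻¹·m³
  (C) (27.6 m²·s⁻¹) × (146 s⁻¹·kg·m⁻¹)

Reference: kg·s⁻².
Each option:
  (A) kg·s⁻²  ← same
  (B) m³·kg⁻¹ = kg⁻¹·m³
  (C) [m²·s⁻¹] · [kg·m⁻¹·s⁻¹] = kg·m·s⁻²
Only (A) matches kg·s⁻².

(A)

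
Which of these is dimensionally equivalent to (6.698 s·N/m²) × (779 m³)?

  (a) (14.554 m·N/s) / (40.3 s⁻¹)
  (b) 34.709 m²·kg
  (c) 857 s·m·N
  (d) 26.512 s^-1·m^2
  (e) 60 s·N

(c)

Reference: [kg·m⁻¹·s⁻¹] · [m³] = kg·m²·s⁻¹.
Each option:
  (a) [kg·m²·s⁻³] / [s⁻¹] = kg·m²·s⁻²
  (b) kg·m²
  (c) N·m·s = kg·m·s⁻²·m·s = kg·m²·s⁻¹  ← same
  (d) m²·s⁻¹
  (e) N·s = kg·m·s⁻²·s = kg·m·s⁻¹
Only (c) matches kg·m²·s⁻¹.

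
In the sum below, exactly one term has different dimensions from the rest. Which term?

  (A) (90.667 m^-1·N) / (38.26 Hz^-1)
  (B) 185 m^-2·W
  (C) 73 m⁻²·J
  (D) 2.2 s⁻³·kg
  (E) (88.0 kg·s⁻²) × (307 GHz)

Work out the base dimensions of each:
  (A) [kg·s⁻²] / [s] = kg·s⁻³
  (B) W·m⁻² = J·s⁻¹·m⁻² = kg·s⁻³
  (C) J·m⁻² = N·m·m⁻² = kg·s⁻²
  (D) kg·s⁻³
  (E) [kg·s⁻²] · [s⁻¹] = kg·s⁻³
All reduce to kg·s⁻³ except (C), which is kg·s⁻².

(C)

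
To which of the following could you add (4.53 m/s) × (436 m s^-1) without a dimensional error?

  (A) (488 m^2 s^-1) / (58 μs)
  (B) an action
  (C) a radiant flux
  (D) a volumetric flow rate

(A)

Reference: [m·s⁻¹] · [m·s⁻¹] = m²·s⁻².
Each option:
  (A) [m²·s⁻¹] / [s] = m²·s⁻²  ← same
  (B) [action] = kg·m²·s⁻¹
  (C) [radiant flux] = kg·m²·s⁻³
  (D) [volumetric flow rate] = m³·s⁻¹
Only (A) matches m²·s⁻².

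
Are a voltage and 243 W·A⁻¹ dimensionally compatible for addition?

Yes

Expand each in SI base units:
  a voltage:  [voltage] = kg·m²·s⁻³·A⁻¹
  243 W·A⁻¹:  W·A⁻¹ = J·s⁻¹·A⁻¹ = kg·m²·s⁻³·A⁻¹
Both are kg·m²·s⁻³·A⁻¹, so they have the same dimensions and can be added.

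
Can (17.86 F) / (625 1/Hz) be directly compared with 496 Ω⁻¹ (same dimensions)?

Yes

Expand each in SI base units:
  (17.86 F) / (625 1/Hz):  [kg⁻¹·m⁻²·s⁴·A²] / [s] = kg⁻¹·m⁻²·s³·A²
  496 Ω⁻¹:  Ω⁻¹ = (V·A⁻¹)⁻¹ = kg⁻¹·m⁻²·s³·A²
Both are kg⁻¹·m⁻²·s³·A², so they have the same dimensions and can be added.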